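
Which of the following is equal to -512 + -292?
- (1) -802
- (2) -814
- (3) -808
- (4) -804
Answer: 4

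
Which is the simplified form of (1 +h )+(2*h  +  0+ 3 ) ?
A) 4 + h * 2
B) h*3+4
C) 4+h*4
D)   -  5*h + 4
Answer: B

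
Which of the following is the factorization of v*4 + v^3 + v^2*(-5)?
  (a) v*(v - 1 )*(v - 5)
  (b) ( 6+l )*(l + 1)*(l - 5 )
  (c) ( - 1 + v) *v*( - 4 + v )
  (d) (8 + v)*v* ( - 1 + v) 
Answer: c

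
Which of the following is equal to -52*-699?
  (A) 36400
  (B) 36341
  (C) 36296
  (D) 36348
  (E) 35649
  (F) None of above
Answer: D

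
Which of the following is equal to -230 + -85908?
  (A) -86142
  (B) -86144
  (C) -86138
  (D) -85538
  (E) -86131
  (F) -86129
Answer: C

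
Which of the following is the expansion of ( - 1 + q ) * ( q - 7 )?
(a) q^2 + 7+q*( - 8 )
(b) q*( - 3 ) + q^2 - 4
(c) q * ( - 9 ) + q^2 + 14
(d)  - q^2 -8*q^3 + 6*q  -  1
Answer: a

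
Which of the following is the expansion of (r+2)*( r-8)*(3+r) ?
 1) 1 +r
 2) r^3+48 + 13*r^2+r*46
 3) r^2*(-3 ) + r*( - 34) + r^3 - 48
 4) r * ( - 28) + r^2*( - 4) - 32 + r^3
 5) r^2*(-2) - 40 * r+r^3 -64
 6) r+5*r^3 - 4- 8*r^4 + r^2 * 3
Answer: 3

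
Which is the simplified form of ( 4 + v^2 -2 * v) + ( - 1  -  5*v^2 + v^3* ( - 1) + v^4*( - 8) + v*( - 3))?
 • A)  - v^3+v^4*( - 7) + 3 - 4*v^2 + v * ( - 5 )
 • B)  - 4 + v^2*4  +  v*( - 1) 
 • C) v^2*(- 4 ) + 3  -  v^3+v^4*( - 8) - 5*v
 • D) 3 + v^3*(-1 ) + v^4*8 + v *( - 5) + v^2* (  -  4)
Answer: C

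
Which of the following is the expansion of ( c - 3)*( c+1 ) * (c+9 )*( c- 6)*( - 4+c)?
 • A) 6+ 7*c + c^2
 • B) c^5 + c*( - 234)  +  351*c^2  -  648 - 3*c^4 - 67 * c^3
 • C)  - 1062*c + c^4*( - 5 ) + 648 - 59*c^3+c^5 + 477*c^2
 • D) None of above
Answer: B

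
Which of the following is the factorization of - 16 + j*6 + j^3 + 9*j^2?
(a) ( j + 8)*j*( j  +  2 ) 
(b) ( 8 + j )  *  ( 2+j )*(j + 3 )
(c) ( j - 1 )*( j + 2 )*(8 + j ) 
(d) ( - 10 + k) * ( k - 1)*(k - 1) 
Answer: c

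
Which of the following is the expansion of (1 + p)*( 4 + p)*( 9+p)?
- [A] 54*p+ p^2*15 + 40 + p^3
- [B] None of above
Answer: B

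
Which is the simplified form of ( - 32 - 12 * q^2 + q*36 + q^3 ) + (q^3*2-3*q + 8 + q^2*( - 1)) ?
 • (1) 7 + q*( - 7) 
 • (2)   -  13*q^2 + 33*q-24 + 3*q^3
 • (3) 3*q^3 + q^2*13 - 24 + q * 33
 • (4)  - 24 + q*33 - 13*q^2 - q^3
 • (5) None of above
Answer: 2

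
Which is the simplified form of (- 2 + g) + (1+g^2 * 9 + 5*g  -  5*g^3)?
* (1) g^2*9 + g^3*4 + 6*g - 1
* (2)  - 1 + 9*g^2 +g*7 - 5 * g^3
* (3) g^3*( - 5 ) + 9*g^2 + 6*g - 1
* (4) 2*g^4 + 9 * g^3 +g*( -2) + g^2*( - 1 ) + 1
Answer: 3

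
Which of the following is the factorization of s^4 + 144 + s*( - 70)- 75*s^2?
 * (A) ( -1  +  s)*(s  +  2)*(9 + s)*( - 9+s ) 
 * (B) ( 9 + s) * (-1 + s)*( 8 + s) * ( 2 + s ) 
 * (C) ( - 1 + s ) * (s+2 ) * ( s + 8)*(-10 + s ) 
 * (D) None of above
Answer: D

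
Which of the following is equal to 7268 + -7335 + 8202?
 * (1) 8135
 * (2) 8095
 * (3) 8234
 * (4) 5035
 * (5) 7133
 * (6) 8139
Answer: 1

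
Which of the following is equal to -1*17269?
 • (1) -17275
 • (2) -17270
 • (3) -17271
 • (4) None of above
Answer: 4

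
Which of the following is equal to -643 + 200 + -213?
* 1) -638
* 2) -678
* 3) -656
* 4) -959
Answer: 3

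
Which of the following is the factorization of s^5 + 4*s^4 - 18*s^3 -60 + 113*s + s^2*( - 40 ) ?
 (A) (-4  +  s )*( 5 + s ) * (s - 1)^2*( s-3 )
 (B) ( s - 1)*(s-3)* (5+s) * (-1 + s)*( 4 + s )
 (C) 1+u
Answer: B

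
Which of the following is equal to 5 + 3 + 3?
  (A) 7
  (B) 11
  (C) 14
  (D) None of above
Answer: B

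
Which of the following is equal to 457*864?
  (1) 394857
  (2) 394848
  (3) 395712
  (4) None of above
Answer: 2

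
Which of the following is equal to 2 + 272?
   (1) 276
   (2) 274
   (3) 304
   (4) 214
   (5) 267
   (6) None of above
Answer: 2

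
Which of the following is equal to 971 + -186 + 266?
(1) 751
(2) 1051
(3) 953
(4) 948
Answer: 2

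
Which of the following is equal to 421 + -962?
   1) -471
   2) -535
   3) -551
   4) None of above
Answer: 4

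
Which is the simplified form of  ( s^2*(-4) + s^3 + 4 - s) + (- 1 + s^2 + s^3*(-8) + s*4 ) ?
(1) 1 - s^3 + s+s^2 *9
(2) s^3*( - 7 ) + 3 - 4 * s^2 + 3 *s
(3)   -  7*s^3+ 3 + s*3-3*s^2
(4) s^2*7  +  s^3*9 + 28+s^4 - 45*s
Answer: 3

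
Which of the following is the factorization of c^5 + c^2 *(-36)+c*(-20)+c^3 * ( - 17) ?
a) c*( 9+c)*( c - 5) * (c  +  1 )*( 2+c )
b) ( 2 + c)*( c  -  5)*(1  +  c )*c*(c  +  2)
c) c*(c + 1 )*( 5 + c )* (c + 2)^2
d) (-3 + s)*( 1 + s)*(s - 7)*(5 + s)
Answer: b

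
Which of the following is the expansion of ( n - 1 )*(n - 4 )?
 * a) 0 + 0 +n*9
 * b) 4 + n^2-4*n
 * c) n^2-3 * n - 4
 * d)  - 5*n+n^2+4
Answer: d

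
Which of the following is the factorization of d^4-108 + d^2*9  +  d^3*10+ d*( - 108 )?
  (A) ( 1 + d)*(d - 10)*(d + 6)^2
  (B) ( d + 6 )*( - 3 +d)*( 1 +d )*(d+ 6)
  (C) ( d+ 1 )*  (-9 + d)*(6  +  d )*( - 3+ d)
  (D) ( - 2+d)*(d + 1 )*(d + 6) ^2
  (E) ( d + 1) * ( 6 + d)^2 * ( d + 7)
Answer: B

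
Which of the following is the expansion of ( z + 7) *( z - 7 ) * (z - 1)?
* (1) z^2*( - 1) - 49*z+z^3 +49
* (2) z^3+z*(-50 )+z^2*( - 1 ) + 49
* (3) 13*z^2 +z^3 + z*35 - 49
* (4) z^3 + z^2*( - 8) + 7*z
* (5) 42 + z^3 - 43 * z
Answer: 1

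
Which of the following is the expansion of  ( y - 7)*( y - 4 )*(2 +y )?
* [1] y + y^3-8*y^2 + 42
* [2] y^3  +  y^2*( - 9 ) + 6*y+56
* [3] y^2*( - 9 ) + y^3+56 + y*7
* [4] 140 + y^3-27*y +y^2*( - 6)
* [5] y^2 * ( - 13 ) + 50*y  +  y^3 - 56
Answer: 2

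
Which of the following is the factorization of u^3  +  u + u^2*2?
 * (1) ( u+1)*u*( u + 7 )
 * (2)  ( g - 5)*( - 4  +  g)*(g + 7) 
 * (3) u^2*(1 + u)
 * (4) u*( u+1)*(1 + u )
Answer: 4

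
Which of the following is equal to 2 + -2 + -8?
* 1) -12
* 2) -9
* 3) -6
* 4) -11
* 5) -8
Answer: 5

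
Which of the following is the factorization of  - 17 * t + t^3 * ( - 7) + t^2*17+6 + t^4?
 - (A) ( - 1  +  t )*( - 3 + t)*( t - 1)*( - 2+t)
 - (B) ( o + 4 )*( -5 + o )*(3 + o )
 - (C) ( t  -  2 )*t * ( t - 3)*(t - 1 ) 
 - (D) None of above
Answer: A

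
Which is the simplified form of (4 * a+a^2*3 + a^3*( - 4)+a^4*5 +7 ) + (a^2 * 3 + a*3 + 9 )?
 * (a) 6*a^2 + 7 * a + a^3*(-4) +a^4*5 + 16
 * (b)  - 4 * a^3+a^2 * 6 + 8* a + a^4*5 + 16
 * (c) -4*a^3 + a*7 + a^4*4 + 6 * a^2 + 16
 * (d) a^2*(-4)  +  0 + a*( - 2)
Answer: a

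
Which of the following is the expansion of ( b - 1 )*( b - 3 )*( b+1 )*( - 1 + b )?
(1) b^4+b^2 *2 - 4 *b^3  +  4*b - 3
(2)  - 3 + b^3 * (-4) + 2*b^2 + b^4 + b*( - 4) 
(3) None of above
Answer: 1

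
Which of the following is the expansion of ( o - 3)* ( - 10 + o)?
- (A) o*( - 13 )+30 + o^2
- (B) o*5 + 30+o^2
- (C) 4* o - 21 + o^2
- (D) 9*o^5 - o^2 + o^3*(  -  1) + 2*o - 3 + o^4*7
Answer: A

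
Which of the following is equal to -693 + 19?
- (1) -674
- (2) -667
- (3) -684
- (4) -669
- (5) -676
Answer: 1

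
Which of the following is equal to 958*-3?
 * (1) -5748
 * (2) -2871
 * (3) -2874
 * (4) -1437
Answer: 3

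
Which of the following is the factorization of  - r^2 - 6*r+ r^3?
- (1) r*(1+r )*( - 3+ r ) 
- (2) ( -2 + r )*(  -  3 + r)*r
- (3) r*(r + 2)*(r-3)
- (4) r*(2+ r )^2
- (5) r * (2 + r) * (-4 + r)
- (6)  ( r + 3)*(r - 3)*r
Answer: 3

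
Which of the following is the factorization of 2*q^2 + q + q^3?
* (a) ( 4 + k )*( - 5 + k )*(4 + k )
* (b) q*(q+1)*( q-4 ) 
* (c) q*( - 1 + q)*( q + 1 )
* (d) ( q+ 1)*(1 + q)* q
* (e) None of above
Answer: d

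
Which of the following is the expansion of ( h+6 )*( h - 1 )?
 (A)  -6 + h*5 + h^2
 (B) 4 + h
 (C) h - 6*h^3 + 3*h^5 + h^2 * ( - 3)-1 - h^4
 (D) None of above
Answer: A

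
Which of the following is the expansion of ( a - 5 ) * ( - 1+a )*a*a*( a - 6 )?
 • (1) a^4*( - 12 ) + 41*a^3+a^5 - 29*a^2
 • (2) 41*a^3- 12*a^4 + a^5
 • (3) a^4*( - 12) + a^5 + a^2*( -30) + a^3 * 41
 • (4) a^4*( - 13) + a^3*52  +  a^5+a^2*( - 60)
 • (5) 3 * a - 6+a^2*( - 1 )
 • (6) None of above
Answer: 3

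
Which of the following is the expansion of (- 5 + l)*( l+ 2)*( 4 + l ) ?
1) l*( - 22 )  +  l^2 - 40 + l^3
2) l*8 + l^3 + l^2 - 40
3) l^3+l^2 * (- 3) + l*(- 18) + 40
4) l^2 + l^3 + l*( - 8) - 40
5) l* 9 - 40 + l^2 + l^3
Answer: 1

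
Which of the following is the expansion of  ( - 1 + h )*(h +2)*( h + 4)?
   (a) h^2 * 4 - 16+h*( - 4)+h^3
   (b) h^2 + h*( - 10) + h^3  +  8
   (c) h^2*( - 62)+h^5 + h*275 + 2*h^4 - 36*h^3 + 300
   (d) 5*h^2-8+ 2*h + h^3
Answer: d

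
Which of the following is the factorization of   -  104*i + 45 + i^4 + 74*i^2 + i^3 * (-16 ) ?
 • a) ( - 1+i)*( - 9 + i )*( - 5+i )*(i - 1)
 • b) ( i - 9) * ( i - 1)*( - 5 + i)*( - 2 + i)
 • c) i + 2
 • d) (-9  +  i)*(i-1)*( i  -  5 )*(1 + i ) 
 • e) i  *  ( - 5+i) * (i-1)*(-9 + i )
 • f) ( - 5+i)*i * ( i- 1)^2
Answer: a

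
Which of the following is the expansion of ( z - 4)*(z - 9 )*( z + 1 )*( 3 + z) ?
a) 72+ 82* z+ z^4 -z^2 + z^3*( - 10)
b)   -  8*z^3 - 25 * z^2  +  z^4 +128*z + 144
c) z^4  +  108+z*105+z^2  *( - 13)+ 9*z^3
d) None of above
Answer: d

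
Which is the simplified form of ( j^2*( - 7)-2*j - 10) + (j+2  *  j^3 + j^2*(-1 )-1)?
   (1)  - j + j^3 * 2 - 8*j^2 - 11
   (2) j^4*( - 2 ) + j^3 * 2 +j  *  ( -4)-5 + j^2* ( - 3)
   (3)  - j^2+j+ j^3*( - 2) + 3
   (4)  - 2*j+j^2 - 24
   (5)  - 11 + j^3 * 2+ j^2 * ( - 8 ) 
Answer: 1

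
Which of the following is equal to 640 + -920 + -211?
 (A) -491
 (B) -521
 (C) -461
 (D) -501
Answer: A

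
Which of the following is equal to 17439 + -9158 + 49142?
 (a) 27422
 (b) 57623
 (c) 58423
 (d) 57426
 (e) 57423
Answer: e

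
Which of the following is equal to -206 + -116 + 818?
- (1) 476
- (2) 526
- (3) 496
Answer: 3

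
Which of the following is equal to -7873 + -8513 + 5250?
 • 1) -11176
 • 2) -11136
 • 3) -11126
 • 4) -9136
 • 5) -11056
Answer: 2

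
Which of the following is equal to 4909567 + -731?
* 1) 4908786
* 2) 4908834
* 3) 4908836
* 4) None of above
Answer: 3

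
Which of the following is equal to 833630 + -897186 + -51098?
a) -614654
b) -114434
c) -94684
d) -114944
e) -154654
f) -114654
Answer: f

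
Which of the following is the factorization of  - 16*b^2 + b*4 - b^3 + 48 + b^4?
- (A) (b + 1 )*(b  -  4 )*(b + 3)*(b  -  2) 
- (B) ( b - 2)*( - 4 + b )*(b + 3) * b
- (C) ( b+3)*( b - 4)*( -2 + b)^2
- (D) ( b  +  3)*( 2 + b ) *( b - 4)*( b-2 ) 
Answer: D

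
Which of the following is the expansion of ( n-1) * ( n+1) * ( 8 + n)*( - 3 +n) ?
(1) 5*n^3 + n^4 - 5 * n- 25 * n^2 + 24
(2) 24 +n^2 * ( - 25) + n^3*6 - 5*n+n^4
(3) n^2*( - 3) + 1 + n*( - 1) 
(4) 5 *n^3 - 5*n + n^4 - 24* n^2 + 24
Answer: 1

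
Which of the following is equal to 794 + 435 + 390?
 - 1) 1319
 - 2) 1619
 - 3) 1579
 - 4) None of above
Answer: 2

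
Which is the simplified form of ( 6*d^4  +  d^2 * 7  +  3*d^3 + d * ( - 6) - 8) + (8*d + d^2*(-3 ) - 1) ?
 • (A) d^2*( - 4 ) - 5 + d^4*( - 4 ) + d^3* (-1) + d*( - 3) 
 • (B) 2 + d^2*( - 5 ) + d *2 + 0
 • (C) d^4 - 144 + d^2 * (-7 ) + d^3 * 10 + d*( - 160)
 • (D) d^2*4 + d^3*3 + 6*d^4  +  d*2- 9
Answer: D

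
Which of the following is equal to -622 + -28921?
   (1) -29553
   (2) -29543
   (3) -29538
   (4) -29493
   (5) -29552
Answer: 2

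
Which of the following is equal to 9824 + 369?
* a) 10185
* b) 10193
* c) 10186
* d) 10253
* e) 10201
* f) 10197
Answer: b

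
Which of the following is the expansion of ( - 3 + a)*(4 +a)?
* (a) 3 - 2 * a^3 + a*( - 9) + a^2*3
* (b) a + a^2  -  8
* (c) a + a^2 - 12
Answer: c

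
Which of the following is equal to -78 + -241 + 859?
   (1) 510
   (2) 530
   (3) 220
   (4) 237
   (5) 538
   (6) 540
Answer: 6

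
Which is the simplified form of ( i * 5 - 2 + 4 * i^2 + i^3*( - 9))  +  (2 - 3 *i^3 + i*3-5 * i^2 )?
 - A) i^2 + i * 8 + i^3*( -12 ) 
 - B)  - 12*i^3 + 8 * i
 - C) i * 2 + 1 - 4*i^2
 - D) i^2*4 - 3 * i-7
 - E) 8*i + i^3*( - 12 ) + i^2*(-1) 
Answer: E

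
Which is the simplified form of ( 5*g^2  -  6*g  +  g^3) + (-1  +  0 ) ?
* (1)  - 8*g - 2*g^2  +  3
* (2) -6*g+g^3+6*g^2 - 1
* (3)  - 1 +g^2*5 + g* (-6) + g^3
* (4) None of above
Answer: 3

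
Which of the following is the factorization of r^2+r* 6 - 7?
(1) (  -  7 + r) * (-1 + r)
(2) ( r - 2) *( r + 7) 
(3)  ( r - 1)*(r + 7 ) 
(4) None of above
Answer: 3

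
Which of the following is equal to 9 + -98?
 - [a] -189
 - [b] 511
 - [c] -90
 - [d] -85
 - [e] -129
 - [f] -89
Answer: f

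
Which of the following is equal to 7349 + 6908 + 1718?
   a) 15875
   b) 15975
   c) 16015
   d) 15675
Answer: b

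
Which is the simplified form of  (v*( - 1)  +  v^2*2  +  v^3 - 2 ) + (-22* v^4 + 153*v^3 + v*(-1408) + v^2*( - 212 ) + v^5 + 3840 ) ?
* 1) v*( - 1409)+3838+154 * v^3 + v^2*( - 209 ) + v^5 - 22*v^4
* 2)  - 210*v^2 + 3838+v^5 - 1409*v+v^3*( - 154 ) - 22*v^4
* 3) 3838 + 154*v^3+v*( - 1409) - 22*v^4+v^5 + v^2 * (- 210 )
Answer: 3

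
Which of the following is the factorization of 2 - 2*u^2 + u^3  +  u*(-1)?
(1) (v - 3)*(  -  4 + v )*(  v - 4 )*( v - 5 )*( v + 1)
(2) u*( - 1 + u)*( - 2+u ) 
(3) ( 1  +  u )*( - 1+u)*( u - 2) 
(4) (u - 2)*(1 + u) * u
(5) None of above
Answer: 3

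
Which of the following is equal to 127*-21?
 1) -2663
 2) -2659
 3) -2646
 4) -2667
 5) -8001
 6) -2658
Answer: 4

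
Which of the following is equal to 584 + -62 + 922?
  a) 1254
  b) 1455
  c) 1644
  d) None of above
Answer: d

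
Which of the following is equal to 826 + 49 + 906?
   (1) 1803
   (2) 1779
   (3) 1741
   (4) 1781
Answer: 4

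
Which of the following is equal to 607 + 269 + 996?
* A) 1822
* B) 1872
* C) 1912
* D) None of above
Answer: B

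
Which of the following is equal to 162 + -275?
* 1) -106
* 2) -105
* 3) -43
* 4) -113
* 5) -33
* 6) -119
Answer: 4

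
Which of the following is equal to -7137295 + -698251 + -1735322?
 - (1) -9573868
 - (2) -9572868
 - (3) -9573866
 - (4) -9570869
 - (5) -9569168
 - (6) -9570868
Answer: 6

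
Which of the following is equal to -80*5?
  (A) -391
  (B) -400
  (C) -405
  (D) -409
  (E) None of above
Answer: B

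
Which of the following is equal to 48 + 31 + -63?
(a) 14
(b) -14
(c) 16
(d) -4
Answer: c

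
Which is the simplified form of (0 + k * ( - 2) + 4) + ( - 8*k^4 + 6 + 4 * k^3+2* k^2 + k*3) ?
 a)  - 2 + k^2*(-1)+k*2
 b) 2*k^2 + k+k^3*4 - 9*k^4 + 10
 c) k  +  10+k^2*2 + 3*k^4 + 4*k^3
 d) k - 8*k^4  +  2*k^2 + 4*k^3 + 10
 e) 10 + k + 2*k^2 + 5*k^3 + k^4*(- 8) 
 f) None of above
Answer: d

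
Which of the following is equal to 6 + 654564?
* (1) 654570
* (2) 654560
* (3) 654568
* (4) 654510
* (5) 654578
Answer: 1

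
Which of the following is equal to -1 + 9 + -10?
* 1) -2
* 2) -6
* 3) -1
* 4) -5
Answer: 1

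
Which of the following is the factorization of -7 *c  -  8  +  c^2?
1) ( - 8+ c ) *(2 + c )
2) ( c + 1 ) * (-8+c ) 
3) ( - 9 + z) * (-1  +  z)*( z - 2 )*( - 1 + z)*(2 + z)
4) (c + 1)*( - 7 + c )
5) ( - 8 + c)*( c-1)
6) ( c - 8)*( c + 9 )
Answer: 2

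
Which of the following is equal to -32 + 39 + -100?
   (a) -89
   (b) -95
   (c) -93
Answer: c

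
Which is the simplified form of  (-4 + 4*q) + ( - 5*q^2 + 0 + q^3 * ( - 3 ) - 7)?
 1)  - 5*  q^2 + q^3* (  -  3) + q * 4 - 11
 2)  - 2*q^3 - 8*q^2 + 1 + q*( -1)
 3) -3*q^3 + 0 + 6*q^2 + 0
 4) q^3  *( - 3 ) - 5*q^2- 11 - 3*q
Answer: 1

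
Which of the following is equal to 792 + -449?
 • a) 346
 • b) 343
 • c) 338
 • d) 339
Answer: b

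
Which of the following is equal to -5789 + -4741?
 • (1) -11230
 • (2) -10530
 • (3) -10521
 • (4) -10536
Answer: 2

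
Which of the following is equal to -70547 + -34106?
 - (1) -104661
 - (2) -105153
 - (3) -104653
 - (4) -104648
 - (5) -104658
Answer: 3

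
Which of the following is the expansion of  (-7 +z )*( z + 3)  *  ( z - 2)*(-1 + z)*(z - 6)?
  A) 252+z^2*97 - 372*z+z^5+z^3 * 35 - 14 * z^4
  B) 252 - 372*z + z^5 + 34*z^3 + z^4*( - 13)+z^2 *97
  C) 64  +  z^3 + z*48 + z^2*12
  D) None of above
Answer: D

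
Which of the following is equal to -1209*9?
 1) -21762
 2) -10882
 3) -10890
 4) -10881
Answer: 4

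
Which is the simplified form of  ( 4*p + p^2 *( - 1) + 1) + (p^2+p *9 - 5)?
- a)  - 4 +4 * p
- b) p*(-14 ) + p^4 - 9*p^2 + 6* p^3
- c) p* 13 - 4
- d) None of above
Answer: c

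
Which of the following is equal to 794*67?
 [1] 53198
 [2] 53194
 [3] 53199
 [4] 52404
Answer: 1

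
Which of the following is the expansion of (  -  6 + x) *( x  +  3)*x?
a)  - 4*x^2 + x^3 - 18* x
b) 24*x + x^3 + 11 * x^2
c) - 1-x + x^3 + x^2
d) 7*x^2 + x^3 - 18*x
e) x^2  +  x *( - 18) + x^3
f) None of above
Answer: f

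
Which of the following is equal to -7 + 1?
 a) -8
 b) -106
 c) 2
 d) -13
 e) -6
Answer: e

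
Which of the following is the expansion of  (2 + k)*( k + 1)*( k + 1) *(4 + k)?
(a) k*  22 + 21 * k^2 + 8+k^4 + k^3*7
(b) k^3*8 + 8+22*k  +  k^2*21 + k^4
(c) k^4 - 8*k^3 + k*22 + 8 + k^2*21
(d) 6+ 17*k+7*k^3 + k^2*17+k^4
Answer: b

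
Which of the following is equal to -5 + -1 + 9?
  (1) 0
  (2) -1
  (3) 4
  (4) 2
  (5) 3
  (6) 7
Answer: 5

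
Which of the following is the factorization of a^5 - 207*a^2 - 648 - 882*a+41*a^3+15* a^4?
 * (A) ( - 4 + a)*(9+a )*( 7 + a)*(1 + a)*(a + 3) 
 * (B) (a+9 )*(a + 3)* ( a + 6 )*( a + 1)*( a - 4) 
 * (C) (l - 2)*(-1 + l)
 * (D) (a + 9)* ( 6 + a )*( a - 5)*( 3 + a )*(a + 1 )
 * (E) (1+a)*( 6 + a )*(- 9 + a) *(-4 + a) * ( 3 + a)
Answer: B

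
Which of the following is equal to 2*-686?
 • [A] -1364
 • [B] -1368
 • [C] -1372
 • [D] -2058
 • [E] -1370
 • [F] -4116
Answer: C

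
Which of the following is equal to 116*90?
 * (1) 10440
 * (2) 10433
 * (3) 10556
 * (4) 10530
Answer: 1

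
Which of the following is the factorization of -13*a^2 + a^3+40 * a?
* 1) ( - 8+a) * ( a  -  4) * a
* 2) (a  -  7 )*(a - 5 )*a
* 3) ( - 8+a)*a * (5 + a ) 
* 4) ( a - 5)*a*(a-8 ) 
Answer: 4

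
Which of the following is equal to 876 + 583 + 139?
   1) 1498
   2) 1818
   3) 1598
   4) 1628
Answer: 3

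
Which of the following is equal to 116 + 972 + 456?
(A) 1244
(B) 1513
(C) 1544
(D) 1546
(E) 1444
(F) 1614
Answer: C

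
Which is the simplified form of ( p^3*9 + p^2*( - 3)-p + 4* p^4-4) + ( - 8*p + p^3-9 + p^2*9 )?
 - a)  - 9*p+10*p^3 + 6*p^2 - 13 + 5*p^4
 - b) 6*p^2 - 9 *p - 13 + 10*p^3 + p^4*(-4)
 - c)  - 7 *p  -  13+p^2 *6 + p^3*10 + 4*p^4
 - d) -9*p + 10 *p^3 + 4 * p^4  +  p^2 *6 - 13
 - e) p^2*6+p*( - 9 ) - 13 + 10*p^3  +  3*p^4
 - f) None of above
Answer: d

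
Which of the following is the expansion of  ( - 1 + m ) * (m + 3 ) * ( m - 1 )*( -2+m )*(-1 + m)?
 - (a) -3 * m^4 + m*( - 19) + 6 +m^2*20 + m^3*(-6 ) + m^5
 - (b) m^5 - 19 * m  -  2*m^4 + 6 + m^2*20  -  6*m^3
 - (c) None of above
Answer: b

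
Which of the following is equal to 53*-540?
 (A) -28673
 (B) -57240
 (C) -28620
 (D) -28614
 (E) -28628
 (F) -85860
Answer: C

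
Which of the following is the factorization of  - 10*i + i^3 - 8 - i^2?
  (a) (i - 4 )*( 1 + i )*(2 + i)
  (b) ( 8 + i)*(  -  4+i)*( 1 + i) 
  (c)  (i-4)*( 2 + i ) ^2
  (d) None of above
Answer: a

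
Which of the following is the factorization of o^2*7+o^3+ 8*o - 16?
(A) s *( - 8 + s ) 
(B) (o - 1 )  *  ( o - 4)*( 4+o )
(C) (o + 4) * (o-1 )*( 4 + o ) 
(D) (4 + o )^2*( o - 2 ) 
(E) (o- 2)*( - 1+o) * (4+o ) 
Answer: C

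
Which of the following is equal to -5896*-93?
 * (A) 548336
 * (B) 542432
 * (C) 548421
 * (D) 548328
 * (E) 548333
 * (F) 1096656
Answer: D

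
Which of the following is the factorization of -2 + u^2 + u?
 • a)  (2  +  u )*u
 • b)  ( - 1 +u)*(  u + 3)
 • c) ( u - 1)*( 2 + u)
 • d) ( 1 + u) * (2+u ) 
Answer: c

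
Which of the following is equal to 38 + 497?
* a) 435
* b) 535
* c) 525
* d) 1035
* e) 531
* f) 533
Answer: b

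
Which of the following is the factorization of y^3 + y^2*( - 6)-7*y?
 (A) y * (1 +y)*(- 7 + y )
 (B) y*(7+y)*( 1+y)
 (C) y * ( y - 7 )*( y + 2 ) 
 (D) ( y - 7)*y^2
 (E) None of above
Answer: A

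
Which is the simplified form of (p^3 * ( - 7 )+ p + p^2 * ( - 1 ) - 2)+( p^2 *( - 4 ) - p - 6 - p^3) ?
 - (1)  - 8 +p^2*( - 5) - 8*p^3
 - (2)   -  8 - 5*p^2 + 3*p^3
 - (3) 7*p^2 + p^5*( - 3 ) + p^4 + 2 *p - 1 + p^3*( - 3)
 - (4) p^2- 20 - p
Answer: 1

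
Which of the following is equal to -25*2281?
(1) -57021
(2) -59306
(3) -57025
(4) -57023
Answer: 3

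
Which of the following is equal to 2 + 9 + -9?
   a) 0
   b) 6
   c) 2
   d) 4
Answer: c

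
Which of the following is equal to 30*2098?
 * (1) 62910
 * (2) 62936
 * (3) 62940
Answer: 3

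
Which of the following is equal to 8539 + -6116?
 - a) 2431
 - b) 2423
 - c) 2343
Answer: b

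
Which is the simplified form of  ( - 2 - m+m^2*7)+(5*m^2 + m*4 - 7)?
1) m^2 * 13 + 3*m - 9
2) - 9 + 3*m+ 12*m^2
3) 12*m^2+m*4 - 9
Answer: 2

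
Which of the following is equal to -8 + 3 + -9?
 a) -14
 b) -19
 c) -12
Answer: a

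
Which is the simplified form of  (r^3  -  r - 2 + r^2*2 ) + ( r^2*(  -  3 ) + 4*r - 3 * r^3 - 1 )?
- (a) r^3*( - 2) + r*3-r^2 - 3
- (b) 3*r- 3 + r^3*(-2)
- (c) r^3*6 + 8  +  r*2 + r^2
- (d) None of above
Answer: a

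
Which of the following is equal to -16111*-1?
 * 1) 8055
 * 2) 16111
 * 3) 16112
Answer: 2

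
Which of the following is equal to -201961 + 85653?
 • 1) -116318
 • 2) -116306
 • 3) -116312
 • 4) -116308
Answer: 4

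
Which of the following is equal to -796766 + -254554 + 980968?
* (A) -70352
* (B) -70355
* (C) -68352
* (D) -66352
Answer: A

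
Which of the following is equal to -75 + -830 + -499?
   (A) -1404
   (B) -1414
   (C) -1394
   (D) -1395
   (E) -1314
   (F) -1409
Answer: A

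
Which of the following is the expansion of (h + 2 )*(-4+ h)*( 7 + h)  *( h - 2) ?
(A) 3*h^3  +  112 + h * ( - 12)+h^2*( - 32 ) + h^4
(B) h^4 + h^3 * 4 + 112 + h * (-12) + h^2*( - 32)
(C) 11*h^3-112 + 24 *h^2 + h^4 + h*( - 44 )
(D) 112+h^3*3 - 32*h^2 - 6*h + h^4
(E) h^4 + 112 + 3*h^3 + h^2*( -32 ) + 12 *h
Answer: A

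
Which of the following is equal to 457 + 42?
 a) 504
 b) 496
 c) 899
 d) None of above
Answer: d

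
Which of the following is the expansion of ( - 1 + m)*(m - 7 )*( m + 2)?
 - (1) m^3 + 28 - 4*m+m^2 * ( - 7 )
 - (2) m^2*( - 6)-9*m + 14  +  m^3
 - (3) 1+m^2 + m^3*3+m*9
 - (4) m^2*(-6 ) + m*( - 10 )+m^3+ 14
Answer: 2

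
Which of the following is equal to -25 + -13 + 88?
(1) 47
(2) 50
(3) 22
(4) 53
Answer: 2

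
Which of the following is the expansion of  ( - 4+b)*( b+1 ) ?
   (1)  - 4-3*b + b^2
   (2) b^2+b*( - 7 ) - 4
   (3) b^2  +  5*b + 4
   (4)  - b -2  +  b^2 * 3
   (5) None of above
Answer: 1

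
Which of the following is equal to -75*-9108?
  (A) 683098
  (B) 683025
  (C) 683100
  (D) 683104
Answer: C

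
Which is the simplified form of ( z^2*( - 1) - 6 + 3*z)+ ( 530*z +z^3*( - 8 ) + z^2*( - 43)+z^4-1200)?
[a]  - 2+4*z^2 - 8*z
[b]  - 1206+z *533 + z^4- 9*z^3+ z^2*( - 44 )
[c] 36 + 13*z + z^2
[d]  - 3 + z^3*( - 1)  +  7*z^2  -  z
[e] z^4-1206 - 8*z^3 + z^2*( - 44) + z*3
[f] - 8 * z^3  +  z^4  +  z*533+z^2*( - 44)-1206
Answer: f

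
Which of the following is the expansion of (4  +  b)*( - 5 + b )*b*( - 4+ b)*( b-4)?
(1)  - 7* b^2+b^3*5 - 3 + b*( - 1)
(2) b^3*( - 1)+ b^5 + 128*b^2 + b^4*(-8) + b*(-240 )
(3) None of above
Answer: 3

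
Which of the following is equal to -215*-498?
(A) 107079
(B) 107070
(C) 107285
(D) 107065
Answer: B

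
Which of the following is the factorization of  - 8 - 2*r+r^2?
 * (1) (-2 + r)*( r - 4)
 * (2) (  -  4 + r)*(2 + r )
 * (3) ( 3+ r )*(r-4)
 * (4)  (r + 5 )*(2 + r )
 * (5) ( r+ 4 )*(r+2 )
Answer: 2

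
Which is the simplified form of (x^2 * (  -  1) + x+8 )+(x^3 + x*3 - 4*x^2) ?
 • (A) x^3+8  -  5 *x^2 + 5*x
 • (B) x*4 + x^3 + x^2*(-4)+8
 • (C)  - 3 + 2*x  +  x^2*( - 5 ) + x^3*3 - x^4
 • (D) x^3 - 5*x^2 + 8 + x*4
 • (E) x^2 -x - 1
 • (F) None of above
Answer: D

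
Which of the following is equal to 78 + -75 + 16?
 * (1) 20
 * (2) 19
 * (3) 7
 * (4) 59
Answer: 2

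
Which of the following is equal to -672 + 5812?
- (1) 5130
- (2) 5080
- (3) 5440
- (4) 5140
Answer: 4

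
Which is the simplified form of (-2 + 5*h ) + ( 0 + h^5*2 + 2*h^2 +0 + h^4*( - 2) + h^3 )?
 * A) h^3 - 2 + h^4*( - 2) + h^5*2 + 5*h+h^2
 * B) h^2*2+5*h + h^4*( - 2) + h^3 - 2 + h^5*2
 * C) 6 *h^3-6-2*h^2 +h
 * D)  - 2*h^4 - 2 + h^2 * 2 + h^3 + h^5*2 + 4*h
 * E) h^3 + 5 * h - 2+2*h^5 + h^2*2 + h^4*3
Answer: B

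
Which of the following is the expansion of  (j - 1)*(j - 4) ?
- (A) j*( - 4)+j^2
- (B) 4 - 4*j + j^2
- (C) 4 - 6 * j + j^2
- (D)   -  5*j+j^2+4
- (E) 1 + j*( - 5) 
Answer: D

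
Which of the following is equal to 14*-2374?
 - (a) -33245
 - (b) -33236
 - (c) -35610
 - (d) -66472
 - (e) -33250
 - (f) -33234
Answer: b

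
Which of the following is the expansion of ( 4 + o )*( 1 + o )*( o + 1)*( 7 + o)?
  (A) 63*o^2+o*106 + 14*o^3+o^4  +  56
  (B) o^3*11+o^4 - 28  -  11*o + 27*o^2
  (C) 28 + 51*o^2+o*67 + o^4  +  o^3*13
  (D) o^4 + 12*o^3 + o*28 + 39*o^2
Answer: C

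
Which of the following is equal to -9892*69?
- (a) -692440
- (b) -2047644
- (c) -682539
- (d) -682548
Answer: d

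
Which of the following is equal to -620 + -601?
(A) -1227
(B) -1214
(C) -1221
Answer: C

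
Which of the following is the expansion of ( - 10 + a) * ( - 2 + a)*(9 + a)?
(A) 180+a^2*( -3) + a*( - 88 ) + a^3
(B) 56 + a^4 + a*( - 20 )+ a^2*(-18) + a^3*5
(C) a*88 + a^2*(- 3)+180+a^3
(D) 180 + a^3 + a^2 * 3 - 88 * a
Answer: A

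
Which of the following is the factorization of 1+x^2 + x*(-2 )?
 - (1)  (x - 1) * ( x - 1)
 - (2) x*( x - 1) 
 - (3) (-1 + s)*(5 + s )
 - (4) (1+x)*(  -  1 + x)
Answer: 1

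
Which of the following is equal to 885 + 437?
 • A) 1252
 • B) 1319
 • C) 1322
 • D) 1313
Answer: C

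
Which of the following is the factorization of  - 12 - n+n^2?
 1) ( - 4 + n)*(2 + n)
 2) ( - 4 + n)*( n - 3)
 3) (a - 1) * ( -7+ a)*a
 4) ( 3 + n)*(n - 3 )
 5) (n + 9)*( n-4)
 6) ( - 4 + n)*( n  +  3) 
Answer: 6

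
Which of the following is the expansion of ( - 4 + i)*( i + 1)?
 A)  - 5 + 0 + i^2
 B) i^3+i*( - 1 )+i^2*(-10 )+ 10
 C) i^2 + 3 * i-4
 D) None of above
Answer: D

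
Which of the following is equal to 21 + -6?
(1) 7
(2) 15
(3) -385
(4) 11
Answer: 2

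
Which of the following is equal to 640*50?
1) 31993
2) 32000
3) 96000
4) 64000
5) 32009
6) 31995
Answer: 2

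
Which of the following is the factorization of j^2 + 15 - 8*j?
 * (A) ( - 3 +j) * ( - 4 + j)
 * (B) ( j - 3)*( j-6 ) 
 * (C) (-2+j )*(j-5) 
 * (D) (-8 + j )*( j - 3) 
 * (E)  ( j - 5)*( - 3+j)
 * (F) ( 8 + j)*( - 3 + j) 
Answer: E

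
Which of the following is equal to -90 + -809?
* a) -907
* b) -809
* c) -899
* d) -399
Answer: c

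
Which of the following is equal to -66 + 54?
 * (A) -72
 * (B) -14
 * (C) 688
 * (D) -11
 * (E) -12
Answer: E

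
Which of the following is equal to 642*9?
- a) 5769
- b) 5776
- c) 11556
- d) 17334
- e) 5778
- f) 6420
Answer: e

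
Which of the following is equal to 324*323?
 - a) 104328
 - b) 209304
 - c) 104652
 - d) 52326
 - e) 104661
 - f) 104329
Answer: c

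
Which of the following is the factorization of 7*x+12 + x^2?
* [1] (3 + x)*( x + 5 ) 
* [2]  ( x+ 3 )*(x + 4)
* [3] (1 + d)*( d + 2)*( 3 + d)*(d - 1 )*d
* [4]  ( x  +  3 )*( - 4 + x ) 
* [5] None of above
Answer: 2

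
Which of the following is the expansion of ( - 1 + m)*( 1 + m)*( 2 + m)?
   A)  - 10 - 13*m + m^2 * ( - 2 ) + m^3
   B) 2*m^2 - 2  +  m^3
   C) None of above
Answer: C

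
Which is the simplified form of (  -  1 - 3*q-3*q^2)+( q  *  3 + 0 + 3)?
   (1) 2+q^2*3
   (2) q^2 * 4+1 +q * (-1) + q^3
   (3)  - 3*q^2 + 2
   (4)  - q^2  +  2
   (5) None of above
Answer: 3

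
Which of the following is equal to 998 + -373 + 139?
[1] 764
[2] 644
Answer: 1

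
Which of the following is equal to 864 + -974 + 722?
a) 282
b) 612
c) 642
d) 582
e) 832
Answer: b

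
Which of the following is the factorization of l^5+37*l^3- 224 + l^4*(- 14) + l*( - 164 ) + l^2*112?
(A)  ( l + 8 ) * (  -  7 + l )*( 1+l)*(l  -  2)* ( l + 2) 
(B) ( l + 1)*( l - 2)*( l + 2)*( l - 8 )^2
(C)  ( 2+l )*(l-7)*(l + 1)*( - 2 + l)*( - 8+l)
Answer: C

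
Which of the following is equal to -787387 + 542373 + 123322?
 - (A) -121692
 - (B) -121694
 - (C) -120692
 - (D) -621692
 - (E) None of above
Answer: A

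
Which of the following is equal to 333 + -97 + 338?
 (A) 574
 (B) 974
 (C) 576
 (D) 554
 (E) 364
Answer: A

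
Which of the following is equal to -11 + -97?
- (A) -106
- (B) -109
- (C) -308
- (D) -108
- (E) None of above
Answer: D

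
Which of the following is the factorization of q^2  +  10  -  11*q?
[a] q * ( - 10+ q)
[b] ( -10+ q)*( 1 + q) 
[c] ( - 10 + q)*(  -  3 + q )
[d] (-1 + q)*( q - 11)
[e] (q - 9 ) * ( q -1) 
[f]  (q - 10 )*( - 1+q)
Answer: f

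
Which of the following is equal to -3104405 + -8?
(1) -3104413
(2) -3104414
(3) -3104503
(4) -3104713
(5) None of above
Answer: 1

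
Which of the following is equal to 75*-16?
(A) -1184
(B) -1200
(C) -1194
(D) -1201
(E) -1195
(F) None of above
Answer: B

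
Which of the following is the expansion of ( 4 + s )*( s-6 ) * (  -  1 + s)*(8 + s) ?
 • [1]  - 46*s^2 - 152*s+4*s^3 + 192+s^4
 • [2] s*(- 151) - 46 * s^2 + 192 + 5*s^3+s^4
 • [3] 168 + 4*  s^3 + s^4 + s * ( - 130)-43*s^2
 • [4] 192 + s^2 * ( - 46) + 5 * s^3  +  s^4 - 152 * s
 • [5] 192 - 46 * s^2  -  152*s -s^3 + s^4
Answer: 4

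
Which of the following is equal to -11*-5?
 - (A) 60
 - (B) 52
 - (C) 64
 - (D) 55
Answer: D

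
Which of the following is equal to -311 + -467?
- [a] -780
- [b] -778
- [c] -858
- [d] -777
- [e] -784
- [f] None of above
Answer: b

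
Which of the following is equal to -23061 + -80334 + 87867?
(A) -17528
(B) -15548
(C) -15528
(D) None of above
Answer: C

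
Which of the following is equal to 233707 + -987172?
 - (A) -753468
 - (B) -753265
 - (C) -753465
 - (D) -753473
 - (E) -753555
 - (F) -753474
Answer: C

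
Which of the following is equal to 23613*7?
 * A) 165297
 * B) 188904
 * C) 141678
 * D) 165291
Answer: D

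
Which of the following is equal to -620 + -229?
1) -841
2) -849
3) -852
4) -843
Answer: 2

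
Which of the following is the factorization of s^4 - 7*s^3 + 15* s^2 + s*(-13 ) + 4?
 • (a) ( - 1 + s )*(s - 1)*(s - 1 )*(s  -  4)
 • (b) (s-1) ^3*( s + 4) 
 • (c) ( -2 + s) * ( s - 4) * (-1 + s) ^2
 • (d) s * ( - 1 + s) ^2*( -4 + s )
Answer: a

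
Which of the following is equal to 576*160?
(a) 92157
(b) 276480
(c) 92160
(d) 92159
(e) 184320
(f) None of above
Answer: c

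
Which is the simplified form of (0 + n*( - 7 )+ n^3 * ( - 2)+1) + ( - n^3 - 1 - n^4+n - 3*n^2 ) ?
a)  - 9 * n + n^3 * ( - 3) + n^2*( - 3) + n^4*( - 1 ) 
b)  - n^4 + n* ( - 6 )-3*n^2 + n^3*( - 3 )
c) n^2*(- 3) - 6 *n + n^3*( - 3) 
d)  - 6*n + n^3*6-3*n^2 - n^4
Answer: b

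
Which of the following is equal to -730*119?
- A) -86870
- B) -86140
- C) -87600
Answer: A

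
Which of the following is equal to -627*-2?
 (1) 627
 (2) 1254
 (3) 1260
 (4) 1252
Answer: 2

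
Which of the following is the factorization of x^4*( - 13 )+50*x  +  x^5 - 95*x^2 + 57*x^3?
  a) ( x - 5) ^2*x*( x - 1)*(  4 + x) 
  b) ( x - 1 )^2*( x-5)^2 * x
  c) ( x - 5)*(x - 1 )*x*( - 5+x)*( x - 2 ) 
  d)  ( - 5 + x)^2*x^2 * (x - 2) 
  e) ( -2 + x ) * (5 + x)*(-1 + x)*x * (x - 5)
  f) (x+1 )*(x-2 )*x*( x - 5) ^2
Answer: c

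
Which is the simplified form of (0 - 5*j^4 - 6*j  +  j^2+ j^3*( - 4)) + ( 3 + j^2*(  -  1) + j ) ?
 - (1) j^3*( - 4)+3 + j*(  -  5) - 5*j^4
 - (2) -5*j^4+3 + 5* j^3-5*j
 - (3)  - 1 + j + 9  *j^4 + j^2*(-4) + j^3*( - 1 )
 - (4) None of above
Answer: 1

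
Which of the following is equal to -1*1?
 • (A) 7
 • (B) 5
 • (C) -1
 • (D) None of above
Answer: C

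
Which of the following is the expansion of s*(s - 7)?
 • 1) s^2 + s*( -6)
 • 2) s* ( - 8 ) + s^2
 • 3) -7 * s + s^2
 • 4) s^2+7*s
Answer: 3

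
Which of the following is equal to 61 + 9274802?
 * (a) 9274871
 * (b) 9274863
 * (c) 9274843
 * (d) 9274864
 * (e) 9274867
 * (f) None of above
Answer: b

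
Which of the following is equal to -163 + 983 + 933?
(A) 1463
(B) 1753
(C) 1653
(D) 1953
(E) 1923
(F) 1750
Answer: B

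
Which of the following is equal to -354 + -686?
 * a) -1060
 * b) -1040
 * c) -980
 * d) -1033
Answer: b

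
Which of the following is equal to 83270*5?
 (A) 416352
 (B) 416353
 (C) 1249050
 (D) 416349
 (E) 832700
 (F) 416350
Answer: F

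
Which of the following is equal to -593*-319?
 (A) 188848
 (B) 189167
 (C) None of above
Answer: B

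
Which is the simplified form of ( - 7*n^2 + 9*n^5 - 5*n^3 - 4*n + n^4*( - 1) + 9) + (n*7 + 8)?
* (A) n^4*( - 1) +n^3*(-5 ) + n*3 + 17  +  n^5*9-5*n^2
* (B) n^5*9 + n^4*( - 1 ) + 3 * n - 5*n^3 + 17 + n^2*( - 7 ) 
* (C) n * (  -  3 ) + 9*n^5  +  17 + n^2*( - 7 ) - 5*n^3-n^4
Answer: B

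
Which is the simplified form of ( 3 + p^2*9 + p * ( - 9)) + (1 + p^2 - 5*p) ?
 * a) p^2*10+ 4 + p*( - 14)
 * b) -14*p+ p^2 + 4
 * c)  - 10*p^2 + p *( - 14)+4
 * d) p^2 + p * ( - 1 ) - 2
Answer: a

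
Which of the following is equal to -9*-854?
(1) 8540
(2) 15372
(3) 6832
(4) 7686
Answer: 4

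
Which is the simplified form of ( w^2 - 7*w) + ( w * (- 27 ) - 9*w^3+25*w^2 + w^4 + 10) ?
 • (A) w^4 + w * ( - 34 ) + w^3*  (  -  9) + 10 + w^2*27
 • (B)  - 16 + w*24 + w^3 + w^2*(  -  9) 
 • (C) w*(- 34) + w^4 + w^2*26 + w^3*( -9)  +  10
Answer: C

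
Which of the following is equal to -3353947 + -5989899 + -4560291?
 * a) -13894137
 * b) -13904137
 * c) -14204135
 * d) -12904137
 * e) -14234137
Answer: b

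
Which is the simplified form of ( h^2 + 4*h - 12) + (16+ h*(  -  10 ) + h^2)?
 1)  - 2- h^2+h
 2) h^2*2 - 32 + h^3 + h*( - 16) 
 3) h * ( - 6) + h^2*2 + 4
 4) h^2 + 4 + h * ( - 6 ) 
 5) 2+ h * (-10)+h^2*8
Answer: 3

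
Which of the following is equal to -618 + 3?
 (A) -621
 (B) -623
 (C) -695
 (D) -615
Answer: D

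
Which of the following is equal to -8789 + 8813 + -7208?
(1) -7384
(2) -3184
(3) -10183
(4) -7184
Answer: 4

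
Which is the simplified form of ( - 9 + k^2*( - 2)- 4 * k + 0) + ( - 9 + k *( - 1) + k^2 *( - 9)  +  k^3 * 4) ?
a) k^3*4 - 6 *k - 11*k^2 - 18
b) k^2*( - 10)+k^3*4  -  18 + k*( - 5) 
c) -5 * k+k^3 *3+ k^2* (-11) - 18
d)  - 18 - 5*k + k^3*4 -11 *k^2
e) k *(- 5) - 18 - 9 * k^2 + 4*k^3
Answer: d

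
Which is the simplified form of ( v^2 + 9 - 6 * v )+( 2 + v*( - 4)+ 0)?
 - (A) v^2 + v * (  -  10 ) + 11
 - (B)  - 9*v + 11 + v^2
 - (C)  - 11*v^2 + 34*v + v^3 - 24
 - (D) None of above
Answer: A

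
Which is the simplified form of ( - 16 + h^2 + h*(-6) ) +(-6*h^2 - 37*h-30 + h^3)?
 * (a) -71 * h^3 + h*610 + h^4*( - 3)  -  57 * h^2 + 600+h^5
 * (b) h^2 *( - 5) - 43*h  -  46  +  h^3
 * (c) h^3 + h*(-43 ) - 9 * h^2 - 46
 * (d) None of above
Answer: b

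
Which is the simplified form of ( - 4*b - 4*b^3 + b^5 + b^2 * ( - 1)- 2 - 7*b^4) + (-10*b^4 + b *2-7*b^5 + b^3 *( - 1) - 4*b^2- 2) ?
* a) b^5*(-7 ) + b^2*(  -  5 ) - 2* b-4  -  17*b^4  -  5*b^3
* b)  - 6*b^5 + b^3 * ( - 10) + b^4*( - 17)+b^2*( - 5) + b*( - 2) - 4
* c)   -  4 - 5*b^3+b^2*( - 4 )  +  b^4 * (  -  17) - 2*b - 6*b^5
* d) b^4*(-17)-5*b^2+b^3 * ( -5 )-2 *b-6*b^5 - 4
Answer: d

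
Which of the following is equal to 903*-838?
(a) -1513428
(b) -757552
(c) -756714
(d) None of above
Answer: c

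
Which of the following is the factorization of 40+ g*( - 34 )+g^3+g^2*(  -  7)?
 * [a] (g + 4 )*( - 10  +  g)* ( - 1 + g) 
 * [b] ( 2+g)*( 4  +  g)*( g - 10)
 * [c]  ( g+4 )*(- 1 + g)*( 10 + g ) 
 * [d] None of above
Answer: a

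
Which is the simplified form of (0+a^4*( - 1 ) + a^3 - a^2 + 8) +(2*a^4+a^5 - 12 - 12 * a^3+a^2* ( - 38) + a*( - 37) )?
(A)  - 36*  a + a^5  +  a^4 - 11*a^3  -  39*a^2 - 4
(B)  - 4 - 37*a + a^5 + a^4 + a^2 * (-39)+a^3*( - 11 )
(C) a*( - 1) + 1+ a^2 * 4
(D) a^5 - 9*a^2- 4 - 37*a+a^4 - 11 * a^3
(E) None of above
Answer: B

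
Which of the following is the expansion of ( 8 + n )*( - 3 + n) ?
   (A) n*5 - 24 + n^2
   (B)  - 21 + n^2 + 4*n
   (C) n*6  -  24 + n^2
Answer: A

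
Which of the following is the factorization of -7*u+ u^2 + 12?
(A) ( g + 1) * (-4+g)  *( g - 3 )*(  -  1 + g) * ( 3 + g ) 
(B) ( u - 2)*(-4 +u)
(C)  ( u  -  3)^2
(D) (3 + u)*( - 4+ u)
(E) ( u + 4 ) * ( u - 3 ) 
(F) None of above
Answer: F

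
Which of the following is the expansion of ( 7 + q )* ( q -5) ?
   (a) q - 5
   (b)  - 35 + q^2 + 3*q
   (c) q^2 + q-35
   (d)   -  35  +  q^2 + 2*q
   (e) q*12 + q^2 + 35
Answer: d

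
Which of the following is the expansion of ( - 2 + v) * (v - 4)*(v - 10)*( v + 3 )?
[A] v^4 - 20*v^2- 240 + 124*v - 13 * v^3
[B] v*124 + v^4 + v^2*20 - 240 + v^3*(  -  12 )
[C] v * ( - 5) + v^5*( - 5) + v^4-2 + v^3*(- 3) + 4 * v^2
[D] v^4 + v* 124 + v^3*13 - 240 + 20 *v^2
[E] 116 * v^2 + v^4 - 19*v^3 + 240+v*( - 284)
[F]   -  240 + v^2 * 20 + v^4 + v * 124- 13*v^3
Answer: F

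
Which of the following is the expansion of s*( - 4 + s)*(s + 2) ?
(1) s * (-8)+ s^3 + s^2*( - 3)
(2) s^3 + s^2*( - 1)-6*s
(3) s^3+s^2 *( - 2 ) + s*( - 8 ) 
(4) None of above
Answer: 3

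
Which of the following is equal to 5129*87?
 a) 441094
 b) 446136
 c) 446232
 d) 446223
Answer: d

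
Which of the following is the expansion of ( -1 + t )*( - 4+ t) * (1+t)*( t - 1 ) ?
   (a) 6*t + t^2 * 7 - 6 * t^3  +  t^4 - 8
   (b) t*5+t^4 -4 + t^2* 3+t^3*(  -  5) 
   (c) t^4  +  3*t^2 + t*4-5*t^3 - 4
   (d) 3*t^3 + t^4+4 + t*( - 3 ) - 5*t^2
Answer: b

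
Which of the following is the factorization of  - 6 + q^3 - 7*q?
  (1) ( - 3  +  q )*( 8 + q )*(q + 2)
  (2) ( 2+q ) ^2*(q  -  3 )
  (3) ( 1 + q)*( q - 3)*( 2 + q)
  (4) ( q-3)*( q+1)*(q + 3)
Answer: 3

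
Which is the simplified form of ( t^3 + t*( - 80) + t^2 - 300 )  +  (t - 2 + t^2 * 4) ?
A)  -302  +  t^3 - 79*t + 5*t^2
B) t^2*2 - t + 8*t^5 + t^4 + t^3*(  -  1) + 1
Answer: A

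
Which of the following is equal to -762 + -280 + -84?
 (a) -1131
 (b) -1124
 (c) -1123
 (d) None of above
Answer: d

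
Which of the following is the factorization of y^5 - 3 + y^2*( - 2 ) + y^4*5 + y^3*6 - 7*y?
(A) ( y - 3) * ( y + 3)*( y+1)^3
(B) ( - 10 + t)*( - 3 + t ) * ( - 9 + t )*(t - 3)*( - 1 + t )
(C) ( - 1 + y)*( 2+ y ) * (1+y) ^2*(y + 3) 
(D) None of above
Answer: D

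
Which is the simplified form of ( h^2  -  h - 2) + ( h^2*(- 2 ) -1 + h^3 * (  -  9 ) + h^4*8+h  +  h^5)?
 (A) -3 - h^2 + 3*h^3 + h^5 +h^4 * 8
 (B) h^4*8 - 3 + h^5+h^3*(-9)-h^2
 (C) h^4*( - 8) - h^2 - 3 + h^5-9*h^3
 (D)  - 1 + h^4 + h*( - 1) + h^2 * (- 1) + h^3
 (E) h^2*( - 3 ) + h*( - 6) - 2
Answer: B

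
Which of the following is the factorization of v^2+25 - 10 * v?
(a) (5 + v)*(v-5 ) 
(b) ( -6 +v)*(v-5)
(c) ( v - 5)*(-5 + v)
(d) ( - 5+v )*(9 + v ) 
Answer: c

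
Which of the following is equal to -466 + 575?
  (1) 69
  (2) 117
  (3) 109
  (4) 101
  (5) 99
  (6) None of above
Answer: 3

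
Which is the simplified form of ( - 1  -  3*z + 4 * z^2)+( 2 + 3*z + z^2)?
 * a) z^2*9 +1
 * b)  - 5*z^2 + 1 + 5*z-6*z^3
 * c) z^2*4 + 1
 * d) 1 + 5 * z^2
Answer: d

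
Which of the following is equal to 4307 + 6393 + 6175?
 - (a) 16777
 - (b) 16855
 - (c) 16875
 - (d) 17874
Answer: c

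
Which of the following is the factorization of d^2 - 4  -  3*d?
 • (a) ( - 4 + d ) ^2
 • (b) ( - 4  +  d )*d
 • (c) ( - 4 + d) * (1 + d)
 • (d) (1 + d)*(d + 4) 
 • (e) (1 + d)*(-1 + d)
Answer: c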